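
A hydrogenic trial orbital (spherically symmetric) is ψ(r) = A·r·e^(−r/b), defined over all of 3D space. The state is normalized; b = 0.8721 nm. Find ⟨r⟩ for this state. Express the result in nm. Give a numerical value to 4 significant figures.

The expectation value is the |ψ|²-weighted average of r: ∫ r|ψ|² 4πr² dr.
The ratio of the moment integral to the normalization integral gives ⟨r⟩ = 5·b/2.
Putting b = 0.8721 gives 2.1803.

⟨r⟩ ≈ 2.180 nm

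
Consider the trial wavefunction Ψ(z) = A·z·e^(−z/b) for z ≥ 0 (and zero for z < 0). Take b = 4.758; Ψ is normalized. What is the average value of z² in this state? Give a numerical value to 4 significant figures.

The expectation value is the |Ψ|²-weighted average of z^2: ∫ z^2|Ψ|² dz.
Using ∫₀^∞ zⁿ e^(−αz) dz = n!/αⁿ⁺¹, the ratio of the moment integral to the normalization integral gives ⟨z²⟩ = 3·b^2.
Putting b = 4.758 gives 67.916.

⟨z^2⟩ ≈ 67.92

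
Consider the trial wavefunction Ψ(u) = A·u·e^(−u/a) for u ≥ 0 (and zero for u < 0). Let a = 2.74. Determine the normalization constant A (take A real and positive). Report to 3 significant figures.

A ≈ 0.441

We need A² ∫|f|² du = 1, taking the integral from 0 to ∞.
Using ∫₀^∞ uⁿ e^(−αu) du = n!/αⁿ⁺¹, carrying out the integral gives A² · a^3/4.
With a = 2.74: A² = 0.1945 and A = 0.4410.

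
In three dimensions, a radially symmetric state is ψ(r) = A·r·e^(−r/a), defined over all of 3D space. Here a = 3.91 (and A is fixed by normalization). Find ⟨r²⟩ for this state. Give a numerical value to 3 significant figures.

⟨r^2⟩ ≈ 115

⟨r²⟩ = ∫ r^2 |ψ|² 4πr² dr over the full domain.
Since the A² factors cancel between numerator and denominator, ⟨r²⟩ = 15·a^2/2.
Putting a = 3.91 gives 114.7.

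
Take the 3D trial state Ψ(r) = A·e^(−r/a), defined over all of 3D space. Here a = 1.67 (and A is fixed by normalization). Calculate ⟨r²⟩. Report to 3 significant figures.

The expectation value is the |Ψ|²-weighted average of r^2: ∫ r^2|Ψ|² 4πr² dr.
With ∫₀^∞ r^4 e^(−αr) dr = 4!/α^5, evaluating both integrals, ⟨r²⟩ = 3·a^2.
Putting a = 1.67 gives 8.367.

⟨r^2⟩ ≈ 8.37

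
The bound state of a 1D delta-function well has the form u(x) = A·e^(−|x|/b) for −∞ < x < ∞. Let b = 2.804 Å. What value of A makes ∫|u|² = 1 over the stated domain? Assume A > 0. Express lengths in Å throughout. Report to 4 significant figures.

A ≈ 0.5972 Å^(-1/2)

The normalization condition is ∫|u|² dx = 1 from −∞ to ∞.
With ∫₀^∞ x^0 e^(−αx) dx = 0!/α^1, with u = A·e^(−|x|/b), the integral evaluates to A²·[b].
With b = 2.804: A² = 0.35663 and A = 0.59719.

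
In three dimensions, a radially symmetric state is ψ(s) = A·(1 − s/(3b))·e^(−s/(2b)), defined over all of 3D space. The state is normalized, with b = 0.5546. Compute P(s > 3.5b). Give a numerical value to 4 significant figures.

P = ∫ |ψ|² 4πs² ds over s > 3.5b.
Normalization gives A² = 1/(8·π·b^3/3).
Let u = s/b; then A², 4π and the length scale all cancel, so P = ∫_{3.5}^{∞} u^2·(1 - u/3)^2·e^(-u) du ÷ ∫_{0}^{∞} u^2·(1 - u/3)^2·e^(-u) du.
An antiderivative of u^2·(1 - u/3)^2·e^(-u) is (-u^4 + 2·u^3 - 3·u^2 - 6·u - 6)·e^(-u)/9; evaluating from 3.5 to ∞ gives 683·e^(-7/2)/48, while the full integral is 2/3.
The region integral divided by the full integral gives P = 0.64453.

P ≈ 0.6445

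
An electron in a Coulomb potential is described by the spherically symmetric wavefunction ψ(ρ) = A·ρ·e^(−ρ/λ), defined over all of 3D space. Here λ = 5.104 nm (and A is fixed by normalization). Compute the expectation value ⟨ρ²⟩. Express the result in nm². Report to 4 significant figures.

⟨ρ²⟩ = ∫ ρ^2 |ψ|² 4πρ² dρ over the full domain.
Since the A² factors cancel between numerator and denominator, ⟨ρ²⟩ = 15·λ^2/2.
Putting λ = 5.104 gives 195.38.

⟨ρ^2⟩ ≈ 195.4 nm^2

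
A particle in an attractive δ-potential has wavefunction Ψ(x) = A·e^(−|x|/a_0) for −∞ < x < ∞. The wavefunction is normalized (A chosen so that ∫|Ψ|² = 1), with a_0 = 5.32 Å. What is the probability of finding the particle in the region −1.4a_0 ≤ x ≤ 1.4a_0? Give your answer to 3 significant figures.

P = ∫_{−1.4a_0}^{1.4a_0} |Ψ(x)|² dx.
With A² fixed by ∫|Ψ|² = 1, i.e. A² = (a_0)^(−1), substitute and integrate.
By symmetry take twice the x ≥ 0 contribution in numerator and denominator; the 2's cancel. Substituting u = x/a_0, A² and the length scale cancel in the ratio: P = ∫_{0}^{1.4} e^(-2·u) du / ∫_{0}^{∞} e^(-2·u) du.
With ∫ e^(-2·u) du = -e^(-2·u)/2 + C, the region integral is 1/2 - e^(-14/5)/2 and the full one is 1/2.
The result is P = 0.9392.

P ≈ 0.939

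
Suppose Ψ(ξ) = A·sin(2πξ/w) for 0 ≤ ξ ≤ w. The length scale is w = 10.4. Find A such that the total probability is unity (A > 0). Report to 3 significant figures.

A ≈ 0.439

Normalization requires ∫|Ψ|² dξ = 1, integrated from 0 to w.
Using sin²θ = (1 − cos 2θ)/2, the integral (without the A² prefactor) comes out to w/2.
Hence A² = 1/[w/2].
Plugging in w = 10.4 yields A = 0.4385.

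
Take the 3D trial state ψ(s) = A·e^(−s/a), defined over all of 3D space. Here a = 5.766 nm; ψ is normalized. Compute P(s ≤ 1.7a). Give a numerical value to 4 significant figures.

With dV = 4πs²ds, the probability is ∫|ψ|² dV over s ≤ 1.7a.
The full normalization integral is A²·[π·a^3] = 1, fixing A².
Substituting u = s/a, A², 4π and the length scale all cancel in the ratio: P = ∫_{0}^{1.7} u^2·e^(-2·u) du / ∫_{0}^{∞} u^2·e^(-2·u) du.
With ∫ u^2·e^(-2·u) du = -(2·u^2 + 2·u + 1)·e^(-2·u)/4 + C, the region integral is 1/4 - 509·e^(-17/5)/200 and the full one is 1/4.
Taking the ratio yields P = 0.66026.

P ≈ 0.6603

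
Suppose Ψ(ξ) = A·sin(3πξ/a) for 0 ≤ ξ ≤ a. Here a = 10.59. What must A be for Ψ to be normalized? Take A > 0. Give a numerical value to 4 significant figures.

A ≈ 0.4346

The normalization condition is ∫|Ψ|² dξ = 1 from 0 to a.
The integral (without the A² prefactor) comes out to a/2.
So A² = (a/2)^(−1).
Plugging in a = 10.59 yields A = 0.43458.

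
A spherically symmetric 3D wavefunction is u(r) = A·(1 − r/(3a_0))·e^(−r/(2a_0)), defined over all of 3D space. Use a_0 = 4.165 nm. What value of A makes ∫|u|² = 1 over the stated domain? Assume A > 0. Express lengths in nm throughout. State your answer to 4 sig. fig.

A ≈ 0.04065 nm^(-3/2)

Normalization requires ∫|u|² 4πr² dr = 1, integrated from 0 to ∞.
The angular integral contributes 4π, leaving ∫₀^∞ r²|u|² dr.
Recall ∫₀^∞ r^m e^(−r/β) dr = m!·β^(m+1), the integral (without the A² prefactor) comes out to 8·π·a_0^3/3.
So A² = (8·π·a_0^3/3)^(−1).
Plugging in a_0 = 4.165 yields A = 0.040646.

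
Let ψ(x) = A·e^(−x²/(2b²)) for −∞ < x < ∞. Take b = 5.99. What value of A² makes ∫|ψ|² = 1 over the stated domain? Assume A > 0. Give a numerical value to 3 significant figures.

Normalization requires ∫|ψ|² dx = 1, integrated from −∞ to ∞.
With ∫_{−∞}^{∞} x^(2m) e^(−αx²) dx = (2m−1)!!·√π / (2^m α^(m+1/2)), carrying out the integral gives A² · √(π)·b.
Hence A² = 1/[√(π)·b].
Plugging in b = 5.99 yields A = 0.3069.

A^2 ≈ 0.0942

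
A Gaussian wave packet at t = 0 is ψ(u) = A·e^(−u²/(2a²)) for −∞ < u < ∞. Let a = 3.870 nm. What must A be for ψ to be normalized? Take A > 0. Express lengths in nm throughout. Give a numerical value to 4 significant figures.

A ≈ 0.3818 nm^(-1/2)

Require ∫ |ψ|² du = 1 over the whole domain.
The integral (without the A² prefactor) comes out to √(π)·a.
Setting this equal to 1 gives A² = 1/(√(π)·a).
Plugging in a = 3.870 yields A = 0.38182.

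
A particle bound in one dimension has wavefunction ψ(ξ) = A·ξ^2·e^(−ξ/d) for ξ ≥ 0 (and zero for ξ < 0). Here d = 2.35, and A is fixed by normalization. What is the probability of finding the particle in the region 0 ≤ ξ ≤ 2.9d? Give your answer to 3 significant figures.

|ψ|² is the probability density, so P = ∫_{0}^{2.9d} |ψ|² dξ.
Since A² = 1/(3·d^5/4), this is the region integral divided by the full normalization integral.
Let u = ξ/d; then A² and the length scale cancel, so P = ∫_{0}^{2.9} u^4·e^(-2·u) du ÷ ∫_{0}^{∞} u^4·e^(-2·u) du.
Using ∫ u^4·e^(-2·u) du = -(u^4/2 + u^3 + 3·u^2/2 + 3·u/2 + 3/4)·e^(-2·u), the numerator is ≈ 0.51546 and the denominator is 3/4.
Evaluating gives P = 0.6873.

P ≈ 0.687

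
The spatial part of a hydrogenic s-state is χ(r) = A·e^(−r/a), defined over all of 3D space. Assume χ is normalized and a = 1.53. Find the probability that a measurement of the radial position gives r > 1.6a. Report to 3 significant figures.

Integrate the radial probability density 4πr²|χ|² over r > 1.6a.
The full normalization integral is A²·[π·a^3] = 1, fixing A².
Let u = r/a; then A², 4π and the length scale all cancel, so P = ∫_{1.6}^{∞} u^2·e^(-2·u) du ÷ ∫_{0}^{∞} u^2·e^(-2·u) du.
With ∫ u^2·e^(-2·u) du = -(2·u^2 + 2·u + 1)·e^(-2·u)/4 + C, the region integral is 233·e^(-16/5)/100 and the full one is 1/4.
The region integral divided by the full integral gives P = 0.3799.

P ≈ 0.380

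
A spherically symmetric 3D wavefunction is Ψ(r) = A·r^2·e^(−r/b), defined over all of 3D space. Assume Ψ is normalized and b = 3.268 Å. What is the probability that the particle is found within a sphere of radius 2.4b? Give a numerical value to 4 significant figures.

P ≈ 0.2092

Integrate the radial probability density 4πr²|Ψ|² over r ≤ 2.4b.
A² is fixed by ∫₀^∞ 4πr²|Ψ|² dr = 1, i.e. A² = (45·π·b^7/2)^(−1).
Substituting u = r/b, A², 4π and the length scale all cancel in the ratio: P = ∫_{0}^{2.4} u^6·e^(-2·u) du / ∫_{0}^{∞} u^6·e^(-2·u) du.
With ∫ u^6·e^(-2·u) du = -(4·u^6 + 12·u^5 + 30·u^4 + 60·u^3 + 90·u^2 + 90·u + 45)·e^(-2·u)/8 + C, the region integral is ≈ 1.17672 and the full one is 45/8.
Taking the ratio yields P = 0.20920.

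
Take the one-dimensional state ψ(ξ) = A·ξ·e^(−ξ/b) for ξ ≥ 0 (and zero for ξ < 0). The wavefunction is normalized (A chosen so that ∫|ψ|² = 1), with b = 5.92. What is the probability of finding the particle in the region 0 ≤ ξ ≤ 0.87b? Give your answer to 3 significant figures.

|ψ|² is the probability density, so P = ∫_{0}^{0.87b} |ψ|² dξ.
Since A² = 1/(b^3/4), this is the region integral divided by the full normalization integral.
Substituting u = ξ/b, A² and the length scale cancel in the ratio: P = ∫_{0}^{0.87} u^2·e^(-2·u) du / ∫_{0}^{∞} u^2·e^(-2·u) du.
With ∫ u^2·e^(-2·u) du = -(2·u^2 + 2·u + 1)·e^(-2·u)/4 + C, the region integral is ≈ 0.063343 and the full one is 1/4.
Evaluating gives P = 0.2534.

P ≈ 0.253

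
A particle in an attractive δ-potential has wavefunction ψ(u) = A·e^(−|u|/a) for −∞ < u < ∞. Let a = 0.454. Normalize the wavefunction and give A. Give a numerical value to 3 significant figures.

We need A² ∫|f|² du = 1, taking the integral from −∞ to ∞.
Using ∫₀^∞ uⁿ e^(−αu) du = n!/αⁿ⁺¹, carrying out the integral gives A² · a.
So A² = (a)^(−1).
With a = 0.454: A² = 2.203 and A = 1.484.

A ≈ 1.48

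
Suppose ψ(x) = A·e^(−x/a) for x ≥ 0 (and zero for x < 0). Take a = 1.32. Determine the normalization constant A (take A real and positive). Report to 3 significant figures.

A ≈ 1.23

We need A² ∫|f|² dx = 1, taking the integral from 0 to ∞.
Recall ∫₀^∞ x^m e^(−x/β) dx = m!·β^(m+1), with ψ = A·e^(−x/a), the integral evaluates to A²·[a/2].
With a = 1.32: A² = 1.515 and A = 1.231.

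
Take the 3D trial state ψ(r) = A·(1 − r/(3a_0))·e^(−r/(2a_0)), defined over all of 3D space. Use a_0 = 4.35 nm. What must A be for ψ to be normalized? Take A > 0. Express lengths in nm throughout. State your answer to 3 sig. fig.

We need A² ∫|f|² 4πr² dr = 1, taking the integral from 0 to ∞.
(Spherical symmetry: dV = 4πr² dr.)
With ψ = A·(1 − r/(3a_0))·e^(−r/(2a_0)), the integral evaluates to A²·[8·π·a_0^3/3].
So A² = (8·π·a_0^3/3)^(−1).
Substituting a_0 = 4.35 gives A² = 0.001450, so A = 0.03808.

A ≈ 0.0381 nm^(-3/2)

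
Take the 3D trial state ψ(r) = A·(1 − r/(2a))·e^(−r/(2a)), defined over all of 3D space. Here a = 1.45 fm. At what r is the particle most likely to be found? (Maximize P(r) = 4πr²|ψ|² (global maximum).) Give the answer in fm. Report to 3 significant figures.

Differentiate P(r) = 4πr²|ψ|² with respect to r and set to zero.
This gives r = a·(√(5) + 3).
With a = 1.45, the most probable radial distance is 7.592 fm.

r ≈ 7.59 fm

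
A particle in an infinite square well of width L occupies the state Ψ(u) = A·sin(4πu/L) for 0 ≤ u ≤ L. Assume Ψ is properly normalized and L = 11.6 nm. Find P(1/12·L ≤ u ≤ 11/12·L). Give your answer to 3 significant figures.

P ≈ 0.902

P = ∫_{1/12·L}^{11/12·L} |Ψ(u)|² du.
With A² fixed by ∫|Ψ|² = 1, i.e. A² = (L/2)^(−1), substitute and integrate.
In terms of t = u/L (A² and the length scale cancel between numerator and denominator), P = [∫_{1/12}^{11/12} sin(4·π·t)^2 dt] / [∫_{0}^{1} sin(4·π·t)^2 dt].
Using ∫ sin(4·π·t)^2 dt = t/2 - sin(4·π·t)·cos(4·π·t)/(8·π), the numerator is √(3)/(16·π) + 5/12 and the denominator is 1/2.
Taking the ratio, P = √(3)/(8·π) + 5/6.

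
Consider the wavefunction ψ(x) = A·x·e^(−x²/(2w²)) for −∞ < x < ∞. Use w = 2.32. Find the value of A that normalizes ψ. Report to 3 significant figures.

A ≈ 0.301

We need A² ∫|f|² dx = 1, taking the integral from −∞ to ∞.
Differentiating ∫e^(−αx²) dx = √(π/α) under α to get the higher moments, carrying out the integral gives A² · √(π)·w^3/2.
Plugging in w = 2.32 yields A = 0.3006.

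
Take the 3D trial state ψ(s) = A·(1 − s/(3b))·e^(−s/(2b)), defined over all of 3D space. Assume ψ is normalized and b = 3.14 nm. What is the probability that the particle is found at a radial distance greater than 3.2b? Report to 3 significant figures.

P ≈ 0.647

P = ∫ |ψ|² 4πs² ds over s > 3.2b.
Normalization gives A² = 1/(8·π·b^3/3).
Let u = s/b; then A², 4π and the length scale all cancel, so P = ∫_{3.2}^{∞} u^2·(1 - u/3)^2·e^(-u) du ÷ ∫_{0}^{∞} u^2·(1 - u/3)^2·e^(-u) du.
With ∫ u^2·(1 - u/3)^2·e^(-u) du = (-u^4 + 2·u^3 - 3·u^2 - 6·u - 6)·e^(-u)/9 + C, the region integral is 6614·e^(-16/5)/625 and the full one is 2/3.
Taking the ratio yields P = 0.6470.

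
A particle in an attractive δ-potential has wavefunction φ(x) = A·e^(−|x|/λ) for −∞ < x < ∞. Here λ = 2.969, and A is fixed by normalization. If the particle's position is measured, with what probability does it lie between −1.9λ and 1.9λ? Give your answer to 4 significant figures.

The probability is P = ∫ |φ|² dx over [−1.9λ, 1.9λ].
Since A² = 1/(λ), this is the region integral divided by the full normalization integral.
By symmetry take twice the x ≥ 0 contribution in numerator and denominator; the 2's cancel. Let u = x/λ; then A² and the length scale cancel, so P = ∫_{0}^{1.9} e^(-2·u) du ÷ ∫_{0}^{∞} e^(-2·u) du.
With ∫ e^(-2·u) du = -e^(-2·u)/2 + C, the region integral is 1/2 - e^(-19/5)/2 and the full one is 1/2.
Taking the ratio, P = 0.97763.

P ≈ 0.9776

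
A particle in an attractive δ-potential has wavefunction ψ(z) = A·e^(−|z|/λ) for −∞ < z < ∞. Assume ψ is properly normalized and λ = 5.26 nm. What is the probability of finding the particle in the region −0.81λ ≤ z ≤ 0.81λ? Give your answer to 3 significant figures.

P = ∫_{−0.81λ}^{0.81λ} |ψ(z)|² dz.
Since A² = 1/(λ), this is the region integral divided by the full normalization integral.
By symmetry take twice the z ≥ 0 contribution in numerator and denominator; the 2's cancel. Let u = z/λ; then A² and the length scale cancel, so P = ∫_{0}^{0.81} e^(-2·u) du ÷ ∫_{0}^{∞} e^(-2·u) du.
An antiderivative of e^(-2·u) is -e^(-2·u)/2; evaluating from 0 to 0.81 gives 1/2 - e^(-81/50)/2, while the full integral is 1/2.
Evaluating gives P = 0.8021.

P ≈ 0.802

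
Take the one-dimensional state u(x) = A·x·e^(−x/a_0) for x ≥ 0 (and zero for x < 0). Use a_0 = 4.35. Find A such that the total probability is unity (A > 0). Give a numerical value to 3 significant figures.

Require ∫ |u|² dx = 1 over the whole domain.
∫|u|² dx = A²·(a_0^3/4).
Plugging in a_0 = 4.35 yields A = 0.2204.

A ≈ 0.220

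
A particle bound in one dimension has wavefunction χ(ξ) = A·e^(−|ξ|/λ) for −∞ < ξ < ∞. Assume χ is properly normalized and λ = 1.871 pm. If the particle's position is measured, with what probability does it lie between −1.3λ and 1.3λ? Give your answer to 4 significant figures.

P ≈ 0.9257

The probability is P = ∫ |χ|² dξ over [−1.3λ, 1.3λ].
The normalization integral ∫|χ|²dξ over the whole domain equals λ·A², and A² cancels in the ratio.
By symmetry take twice the ξ ≥ 0 contribution in numerator and denominator; the 2's cancel. Let u = ξ/λ; then A² and the length scale cancel, so P = ∫_{0}^{1.3} e^(-2·u) du ÷ ∫_{0}^{∞} e^(-2·u) du.
With ∫ e^(-2·u) du = -e^(-2·u)/2 + C, the region integral is 1/2 - e^(-13/5)/2 and the full one is 1/2.
This works out to P = 0.92573.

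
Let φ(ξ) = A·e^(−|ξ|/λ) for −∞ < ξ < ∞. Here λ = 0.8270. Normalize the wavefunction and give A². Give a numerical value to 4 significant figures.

A^2 ≈ 1.209

Require ∫ |φ|² dξ = 1 over the whole domain.
With ∫₀^∞ ξ^0 e^(−αξ) dξ = 0!/α^1, ∫|φ|² dξ = A²·(λ).
So A² = (λ)^(−1).
Plugging in λ = 0.8270 yields A = 1.0996.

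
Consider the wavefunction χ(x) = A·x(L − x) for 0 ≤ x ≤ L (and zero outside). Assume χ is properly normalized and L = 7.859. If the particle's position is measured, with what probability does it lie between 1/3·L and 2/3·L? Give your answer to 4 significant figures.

|χ|² is the probability density, so P = ∫_{1/3·L}^{2/3·L} |χ|² dx.
The normalization integral ∫|χ|²dx over the whole domain equals L^5/30·A², and A² cancels in the ratio.
In terms of u = x/L (A² and the length scale cancel between numerator and denominator), P = [∫_{1/3}^{2/3} u^2·(1 - u)^2 du] / [∫_{0}^{1} u^2·(1 - u)^2 du].
With ∫ u^2·(1 - u)^2 du = u^3·(6·u^2 - 15·u + 10)/30 + C, the region integral is 47/2430 and the full one is 1/30.
The result is P = 47/81.

P ≈ 0.5802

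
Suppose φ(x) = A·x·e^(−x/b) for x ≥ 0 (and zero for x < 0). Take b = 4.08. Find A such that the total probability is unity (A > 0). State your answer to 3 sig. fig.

The normalization condition is ∫|φ|² dx = 1 from 0 to ∞.
Using ∫₀^∞ xⁿ e^(−αx) dx = n!/αⁿ⁺¹, ∫|φ|² dx = A²·(b^3/4).
Setting this equal to 1 gives A² = 1/(b^3/4).
With b = 4.08: A² = 0.05890 and A = 0.2427.

A ≈ 0.243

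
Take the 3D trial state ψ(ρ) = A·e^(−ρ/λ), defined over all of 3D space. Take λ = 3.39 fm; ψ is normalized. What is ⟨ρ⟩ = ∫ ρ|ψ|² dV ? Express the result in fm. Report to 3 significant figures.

⟨ρ⟩ ≈ 5.09 fm

⟨ρ⟩ = ∫ ρ |ψ|² 4πρ² dρ over the full domain.
Recall ∫₀^∞ ρ^m e^(−ρ/β) dρ = m!·β^(m+1), the ratio of the moment integral to the normalization integral gives ⟨ρ⟩ = 3·λ/2.
Putting λ = 3.39 gives 5.085.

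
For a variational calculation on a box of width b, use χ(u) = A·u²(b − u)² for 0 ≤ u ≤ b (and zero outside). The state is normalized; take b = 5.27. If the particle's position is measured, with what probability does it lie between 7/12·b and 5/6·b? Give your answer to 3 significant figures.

The probability is P = ∫ |χ|² du over [7/12·b, 5/6·b].
With A² fixed by ∫|χ|² = 1, i.e. A² = (b^9/630)^(−1), substitute and integrate.
In terms of t = u/b (A² and the length scale cancel between numerator and denominator), P = [∫_{7/12}^{5/6} t^4·(1 - t)^4 dt] / [∫_{0}^{1} t^4·(1 - t)^4 dt].
An antiderivative of t^4·(1 - t)^4 is t^5·(70·t^4 - 315·t^3 + 540·t^2 - 420·t + 126)/630; evaluating from 7/12 to 5/6 gives ≈ 0.00046568, while the full integral is 1/630.
This works out to P = 0.2934.

P ≈ 0.293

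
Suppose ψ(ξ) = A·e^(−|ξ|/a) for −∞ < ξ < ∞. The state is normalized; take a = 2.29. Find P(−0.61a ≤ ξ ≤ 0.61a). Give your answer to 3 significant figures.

P ≈ 0.705

|ψ|² is the probability density, so P = ∫_{−0.61a}^{0.61a} |ψ|² dξ.
With A² fixed by ∫|ψ|² = 1, i.e. A² = (a)^(−1), substitute and integrate.
By symmetry take twice the ξ ≥ 0 contribution in numerator and denominator; the 2's cancel. In terms of u = ξ/a (A² and the length scale cancel between numerator and denominator), P = [∫_{0}^{0.61} e^(-2·u) du] / [∫_{0}^{∞} e^(-2·u) du].
Using ∫ e^(-2·u) du = -e^(-2·u)/2, the numerator is 1/2 - e^(-61/50)/2 and the denominator is 1/2.
Evaluating gives P = 0.7048.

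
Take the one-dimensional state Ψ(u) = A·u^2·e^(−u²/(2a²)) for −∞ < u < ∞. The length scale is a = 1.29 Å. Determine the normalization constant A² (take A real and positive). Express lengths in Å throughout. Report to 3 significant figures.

A^2 ≈ 0.211 Å^(-5)

The normalization condition is ∫|Ψ|² du = 1 from −∞ to ∞.
With ∫_{−∞}^{∞} u^(2m) e^(−αu²) du = (2m−1)!!·√π / (2^m α^(m+1/2)), carrying out the integral gives A² · 3·√(π)·a^5/4.
Plugging in a = 1.29 yields A = 0.4589.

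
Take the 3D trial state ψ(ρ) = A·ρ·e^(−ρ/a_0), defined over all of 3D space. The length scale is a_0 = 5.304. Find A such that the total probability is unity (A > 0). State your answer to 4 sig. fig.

A ≈ 0.005028

The normalization condition is ∫|ψ|² 4πρ² dρ = 1 from 0 to ∞.
The angular integral contributes 4π, leaving ∫₀^∞ ρ²|ψ|² dρ.
With ∫₀^∞ ρ^4 e^(−αρ) dρ = 4!/α^5, with ψ = A·ρ·e^(−ρ/a_0), the integral evaluates to A²·[3·π·a_0^5].
So A² = (3·π·a_0^5)^(−1).
Substituting a_0 = 5.304 gives A² = 0.000025276, so A = 0.0050275.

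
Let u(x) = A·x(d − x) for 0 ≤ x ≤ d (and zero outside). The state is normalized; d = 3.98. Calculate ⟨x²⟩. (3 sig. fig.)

⟨x²⟩ = ∫ x^2 |u|² dx over the full domain.
Expanding the polynomial and integrating term by term, evaluating both integrals, ⟨x²⟩ = 2·d^2/7.
With d = 3.98, ⟨x^2⟩ = 4.526.

⟨x^2⟩ ≈ 4.53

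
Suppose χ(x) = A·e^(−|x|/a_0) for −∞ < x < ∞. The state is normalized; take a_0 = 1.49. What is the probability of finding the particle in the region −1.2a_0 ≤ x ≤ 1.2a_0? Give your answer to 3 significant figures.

|χ|² is the probability density, so P = ∫_{−1.2a_0}^{1.2a_0} |χ|² dx.
The normalization integral ∫|χ|²dx over the whole domain equals a_0·A², and A² cancels in the ratio.
Both integrals are even about x = 0, so only the x ≥ 0 halves are needed (the factors of 2 cancel). In terms of u = x/a_0 (A² and the length scale cancel between numerator and denominator), P = [∫_{0}^{1.2} e^(-2·u) du] / [∫_{0}^{∞} e^(-2·u) du].
With ∫ e^(-2·u) du = -e^(-2·u)/2 + C, the region integral is 1/2 - e^(-12/5)/2 and the full one is 1/2.
Taking the ratio, P = 0.9093.

P ≈ 0.909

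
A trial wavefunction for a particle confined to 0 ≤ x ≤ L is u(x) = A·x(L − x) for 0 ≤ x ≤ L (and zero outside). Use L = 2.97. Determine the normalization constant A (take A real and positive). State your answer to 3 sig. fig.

A ≈ 0.360

Normalization requires ∫|u|² dx = 1, integrated from 0 to L.
Expanding the polynomial and integrating term by term, the integral (without the A² prefactor) comes out to L^5/30.
With L = 2.97: A² = 0.1298 and A = 0.3603.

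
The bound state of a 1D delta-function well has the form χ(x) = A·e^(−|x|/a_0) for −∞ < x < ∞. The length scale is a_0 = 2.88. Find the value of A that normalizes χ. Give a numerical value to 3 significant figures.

We need A² ∫|f|² dx = 1, taking the integral from −∞ to ∞.
Using ∫₀^∞ xⁿ e^(−αx) dx = n!/αⁿ⁺¹, with χ = A·e^(−|x|/a_0), the integral evaluates to A²·[a_0].
So A² = (a_0)^(−1).
Plugging in a_0 = 2.88 yields A = 0.5893.

A ≈ 0.589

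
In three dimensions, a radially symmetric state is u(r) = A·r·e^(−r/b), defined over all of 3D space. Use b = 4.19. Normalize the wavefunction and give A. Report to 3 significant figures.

A ≈ 0.00906

Normalization requires ∫|u|² 4πr² dr = 1, integrated from 0 to ∞.
Using ∫₀^∞ rⁿ e^(−αr) dr = n!/αⁿ⁺¹, ∫|u|² 4πr² dr = A²·(3·π·b^5).
Setting this equal to 1 gives A² = 1/(3·π·b^5).
With b = 4.19: A² = 0.00008216 and A = 0.009064.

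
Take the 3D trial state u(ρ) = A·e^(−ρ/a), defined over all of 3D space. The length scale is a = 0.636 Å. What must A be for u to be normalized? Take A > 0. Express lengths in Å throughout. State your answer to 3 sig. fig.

A ≈ 1.11 Å^(-3/2)

Require ∫ |u|² 4πρ² dρ = 1 over the whole domain.
In 3D with spherical symmetry the volume element is 4πρ² dρ.
∫|u|² 4πρ² dρ = A²·(π·a^3).
Setting this equal to 1 gives A² = 1/(π·a^3).
Plugging in a = 0.636 yields A = 1.112.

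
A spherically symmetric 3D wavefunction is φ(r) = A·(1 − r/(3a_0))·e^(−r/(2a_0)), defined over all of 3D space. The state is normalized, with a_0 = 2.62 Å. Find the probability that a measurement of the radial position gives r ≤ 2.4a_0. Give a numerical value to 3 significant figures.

With dV = 4πr²dr, the probability is ∫|φ|² dV over r ≤ 2.4a_0.
The full normalization integral is A²·[8·π·a_0^3/3] = 1, fixing A².
Let u = r/a_0; then A², 4π and the length scale all cancel, so P = ∫_{0}^{2.4} u^2·(1 - u/3)^2·e^(-u) du ÷ ∫_{0}^{∞} u^2·(1 - u/3)^2·e^(-u) du.
Using ∫ u^2·(1 - u/3)^2·e^(-u) du = (-u^4 + 2·u^3 - 3·u^2 - 6·u - 6)·e^(-u)/9, the numerator is 2/3 - 9002·e^(-12/5)/1875 and the denominator is 2/3.
The region integral divided by the full integral gives P = 0.3467.

P ≈ 0.347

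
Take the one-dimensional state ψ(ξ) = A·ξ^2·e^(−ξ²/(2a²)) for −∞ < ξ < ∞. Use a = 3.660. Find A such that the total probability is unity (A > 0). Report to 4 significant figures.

A ≈ 0.03384

We need A² ∫|f|² dξ = 1, taking the integral from −∞ to ∞.
With ∫_{−∞}^{∞} ξ^(2m) e^(−αξ²) dξ = (2m−1)!!·√π / (2^m α^(m+1/2)), ∫|ψ|² dξ = A²·(3·√(π)·a^5/4).
So A² = (3·√(π)·a^5/4)^(−1).
Substituting a = 3.660 gives A² = 0.0011454, so A = 0.033844.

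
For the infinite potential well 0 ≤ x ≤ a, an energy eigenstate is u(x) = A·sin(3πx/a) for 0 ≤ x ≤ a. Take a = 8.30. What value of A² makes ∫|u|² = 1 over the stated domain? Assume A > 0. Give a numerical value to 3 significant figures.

A^2 ≈ 0.241

We need A² ∫|f|² dx = 1, taking the integral from 0 to a.
With u = A·sin(3πx/a), the integral evaluates to A²·[a/2].
So A² = (a/2)^(−1).
Plugging in a = 8.30 yields A = 0.4909.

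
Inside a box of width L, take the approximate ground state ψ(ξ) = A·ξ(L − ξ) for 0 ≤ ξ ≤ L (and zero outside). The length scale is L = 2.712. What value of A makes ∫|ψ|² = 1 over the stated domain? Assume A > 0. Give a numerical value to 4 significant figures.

A ≈ 0.4522

Normalization requires ∫|ψ|² dξ = 1, integrated from 0 to L.
Carrying out the integral gives A² · L^5/30.
Hence A² = 1/[L^5/30].
Plugging in L = 2.712 yields A = 0.45221.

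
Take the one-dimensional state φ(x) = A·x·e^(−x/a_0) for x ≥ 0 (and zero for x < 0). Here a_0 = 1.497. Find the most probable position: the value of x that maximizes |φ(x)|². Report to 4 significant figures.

Differentiate |φ(x)|² with respect to x and set to zero.
Solving yields x = a_0.
With a_0 = 1.497, the most probable position is 1.4970.

x ≈ 1.497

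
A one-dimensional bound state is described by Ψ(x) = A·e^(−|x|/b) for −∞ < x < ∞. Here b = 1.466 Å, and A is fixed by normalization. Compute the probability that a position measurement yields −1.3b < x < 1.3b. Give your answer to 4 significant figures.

|Ψ|² is the probability density, so P = ∫_{−1.3b}^{1.3b} |Ψ|² dx.
The normalization integral ∫|Ψ|²dx over the whole domain equals b·A², and A² cancels in the ratio.
Both integrals are even about x = 0, so only the x ≥ 0 halves are needed (the factors of 2 cancel). In terms of u = x/b (A² and the length scale cancel between numerator and denominator), P = [∫_{0}^{1.3} e^(-2·u) du] / [∫_{0}^{∞} e^(-2·u) du].
Using ∫ e^(-2·u) du = -e^(-2·u)/2, the numerator is 1/2 - e^(-13/5)/2 and the denominator is 1/2.
Evaluating gives P = 0.92573.

P ≈ 0.9257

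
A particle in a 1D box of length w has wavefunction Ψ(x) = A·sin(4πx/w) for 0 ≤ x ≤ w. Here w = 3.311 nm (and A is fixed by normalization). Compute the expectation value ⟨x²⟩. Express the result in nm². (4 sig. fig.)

The expectation value is the |Ψ|²-weighted average of x^2: ∫ x^2|Ψ|² dx.
Evaluating both integrals, ⟨x²⟩ = -w^2/(32·π^2) + w^2/3.
With w = 3.311, ⟨x^2⟩ = 3.6195.

⟨x^2⟩ ≈ 3.620 nm^2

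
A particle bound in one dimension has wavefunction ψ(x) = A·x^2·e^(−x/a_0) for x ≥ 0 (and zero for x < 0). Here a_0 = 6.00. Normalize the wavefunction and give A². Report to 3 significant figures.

A^2 ≈ 0.000171

The normalization condition is ∫|ψ|² dx = 1 from 0 to ∞.
Recall ∫₀^∞ x^m e^(−x/β) dx = m!·β^(m+1), with ψ = A·x^2·e^(−x/a_0), the integral evaluates to A²·[3·a_0^5/4].
So A² = (3·a_0^5/4)^(−1).
Plugging in a_0 = 6.00 yields A = 0.01309.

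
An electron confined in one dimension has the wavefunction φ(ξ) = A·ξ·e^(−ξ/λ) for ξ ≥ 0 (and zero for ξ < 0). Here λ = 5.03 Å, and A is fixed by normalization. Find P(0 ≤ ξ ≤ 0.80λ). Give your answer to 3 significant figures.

P = ∫_{0}^{0.80λ} |φ(ξ)|² dξ.
With A² fixed by ∫|φ|² = 1, i.e. A² = (λ^3/4)^(−1), substitute and integrate.
In terms of u = ξ/λ (A² and the length scale cancel between numerator and denominator), P = [∫_{0}^{0.80} u^2·e^(-2·u) du] / [∫_{0}^{∞} u^2·e^(-2·u) du].
With ∫ u^2·e^(-2·u) du = -(2·u^2 + 2·u + 1)·e^(-2·u)/4 + C, the region integral is 1/4 - 97·e^(-8/5)/100 and the full one is 1/4.
Evaluating gives P = 0.2166.

P ≈ 0.217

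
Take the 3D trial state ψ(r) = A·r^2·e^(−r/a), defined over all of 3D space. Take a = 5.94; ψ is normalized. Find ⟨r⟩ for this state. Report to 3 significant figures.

⟨r⟩ ≈ 20.8

The expectation value is the |ψ|²-weighted average of r: ∫ r|ψ|² 4πr² dr.
The ratio of the moment integral to the normalization integral gives ⟨r⟩ = 7·a/2.
With a = 5.94, ⟨r⟩ = 20.79.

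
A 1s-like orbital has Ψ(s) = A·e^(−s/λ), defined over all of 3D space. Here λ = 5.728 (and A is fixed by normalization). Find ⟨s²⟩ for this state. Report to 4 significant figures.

⟨s^2⟩ ≈ 98.43

The expectation value is the |Ψ|²-weighted average of s^2: ∫ s^2|Ψ|² 4πs² ds.
Since the A² factors cancel between numerator and denominator, ⟨s²⟩ = 3·λ^2.
Putting λ = 5.728 gives 98.430.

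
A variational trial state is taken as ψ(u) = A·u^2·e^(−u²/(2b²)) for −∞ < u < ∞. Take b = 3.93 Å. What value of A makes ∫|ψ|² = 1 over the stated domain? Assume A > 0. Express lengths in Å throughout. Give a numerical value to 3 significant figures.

Normalization requires ∫|ψ|² du = 1, integrated from −∞ to ∞.
With ψ = A·u^2·e^(−u²/(2b²)), the integral evaluates to A²·[3·√(π)·b^5/4].
Setting this equal to 1 gives A² = 1/(3·√(π)·b^5/4).
With b = 3.93: A² = 0.0008024 and A = 0.02833.

A ≈ 0.0283 Å^(-5/2)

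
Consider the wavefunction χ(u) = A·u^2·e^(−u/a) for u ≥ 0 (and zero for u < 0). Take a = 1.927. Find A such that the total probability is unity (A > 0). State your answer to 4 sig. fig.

A ≈ 0.2240

Require ∫ |χ|² du = 1 over the whole domain.
Using ∫₀^∞ uⁿ e^(−αu) du = n!/αⁿ⁺¹, with χ = A·u^2·e^(−u/a), the integral evaluates to A²·[3·a^5/4].
Hence A² = 1/[3·a^5/4].
With a = 1.927: A² = 0.050180 and A = 0.22401.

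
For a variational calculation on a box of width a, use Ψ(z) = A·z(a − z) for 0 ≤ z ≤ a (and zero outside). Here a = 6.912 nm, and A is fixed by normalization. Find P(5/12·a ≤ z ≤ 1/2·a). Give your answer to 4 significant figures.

|Ψ|² is the probability density, so P = ∫_{5/12·a}^{1/2·a} |Ψ|² dz.
With A² fixed by ∫|Ψ|² = 1, i.e. A² = (a^5/30)^(−1), substitute and integrate.
Substituting u = z/a, A² and the length scale cancel in the ratio: P = ∫_{5/12}^{1/2} u^2·(1 - u)^2 du / ∫_{0}^{1} u^2·(1 - u)^2 du.
Using ∫ u^2·(1 - u)^2 du = u^3·(6·u^2 - 15·u + 10)/30, the numerator is ≈ 0.00511269 and the denominator is 1/30.
This works out to P = 0.15338.

P ≈ 0.1534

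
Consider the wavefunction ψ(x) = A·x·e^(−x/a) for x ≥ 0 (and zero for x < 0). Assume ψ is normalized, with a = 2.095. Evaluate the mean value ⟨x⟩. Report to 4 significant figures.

⟨x⟩ ≈ 3.143

The expectation value is the |ψ|²-weighted average of x: ∫ x|ψ|² dx.
Using ∫₀^∞ xⁿ e^(−αx) dx = n!/αⁿ⁺¹, evaluating both integrals, ⟨x⟩ = 3·a/2.
With a = 2.095, ⟨x⟩ = 3.1425.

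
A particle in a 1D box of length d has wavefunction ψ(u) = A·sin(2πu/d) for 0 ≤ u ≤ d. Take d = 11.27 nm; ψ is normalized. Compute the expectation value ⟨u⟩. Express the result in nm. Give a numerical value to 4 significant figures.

⟨u⟩ ≈ 5.635 nm

By definition ⟨u⟩ = ∫ u |ψ(u)|² du.
Since the A² factors cancel between numerator and denominator, ⟨u⟩ = d/2.
Putting d = 11.27 gives 5.6350.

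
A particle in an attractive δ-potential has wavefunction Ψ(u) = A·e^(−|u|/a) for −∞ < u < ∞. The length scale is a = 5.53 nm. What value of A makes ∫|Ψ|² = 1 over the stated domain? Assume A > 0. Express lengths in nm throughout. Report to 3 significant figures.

Require ∫ |Ψ|² du = 1 over the whole domain.
Using ∫₀^∞ uⁿ e^(−αu) du = n!/αⁿ⁺¹, with Ψ = A·e^(−|u|/a), the integral evaluates to A²·[a].
Setting this equal to 1 gives A² = 1/(a).
Plugging in a = 5.53 yields A = 0.4252.

A ≈ 0.425 nm^(-1/2)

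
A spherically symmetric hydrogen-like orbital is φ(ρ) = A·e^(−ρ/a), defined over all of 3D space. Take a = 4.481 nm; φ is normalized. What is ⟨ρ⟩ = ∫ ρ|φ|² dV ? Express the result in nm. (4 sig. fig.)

By definition ⟨ρ⟩ = ∫ ρ |φ(ρ)|² 4πρ² dρ.
Recall ∫₀^∞ ρ^m e^(−ρ/β) dρ = m!·β^(m+1), the ratio of the moment integral to the normalization integral gives ⟨ρ⟩ = 3·a/2.
Putting a = 4.481 gives 6.7215.

⟨ρ⟩ ≈ 6.722 nm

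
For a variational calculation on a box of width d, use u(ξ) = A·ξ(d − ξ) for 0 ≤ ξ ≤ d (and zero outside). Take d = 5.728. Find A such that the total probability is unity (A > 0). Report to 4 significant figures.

Normalization requires ∫|u|² dξ = 1, integrated from 0 to d.
Expanding the polynomial and integrating term by term, ∫|u|² dξ = A²·(d^5/30).
So A² = (d^5/30)^(−1).
Substituting d = 5.728 gives A² = 0.0048653, so A = 0.069751.

A ≈ 0.06975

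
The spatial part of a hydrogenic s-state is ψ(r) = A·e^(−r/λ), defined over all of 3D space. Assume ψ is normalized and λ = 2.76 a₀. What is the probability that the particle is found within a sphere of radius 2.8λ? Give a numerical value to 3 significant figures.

With dV = 4πr²dr, the probability is ∫|ψ|² dV over r ≤ 2.8λ.
The full normalization integral is A²·[π·λ^3] = 1, fixing A².
Substituting u = r/λ, A², 4π and the length scale all cancel in the ratio: P = ∫_{0}^{2.8} u^2·e^(-2·u) du / ∫_{0}^{∞} u^2·e^(-2·u) du.
Using ∫ u^2·e^(-2·u) du = -(2·u^2 + 2·u + 1)·e^(-2·u)/4, the numerator is 1/4 - 557·e^(-28/5)/100 and the denominator is 1/4.
This evaluates to P = 0.9176.

P ≈ 0.918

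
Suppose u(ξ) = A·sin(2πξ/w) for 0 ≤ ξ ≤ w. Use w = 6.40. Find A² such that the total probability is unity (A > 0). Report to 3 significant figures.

The normalization condition is ∫|u|² dξ = 1 from 0 to w.
With ∫₀^w sin²(nπξ/w) dξ = w/2, the integral (without the A² prefactor) comes out to w/2.
Setting this equal to 1 gives A² = 1/(w/2).
With w = 6.40: A² = 0.3125 and A = 0.5590.

A^2 ≈ 0.313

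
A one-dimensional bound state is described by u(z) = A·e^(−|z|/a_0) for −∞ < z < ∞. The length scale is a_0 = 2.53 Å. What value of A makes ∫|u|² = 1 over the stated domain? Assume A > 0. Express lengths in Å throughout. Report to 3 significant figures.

A ≈ 0.629 Å^(-1/2)

Normalization requires ∫|u|² dz = 1, integrated from −∞ to ∞.
Using ∫₀^∞ zⁿ e^(−αz) dz = n!/αⁿ⁺¹, carrying out the integral gives A² · a_0.
Hence A² = 1/[a_0].
Substituting a_0 = 2.53 gives A² = 0.3953, so A = 0.6287.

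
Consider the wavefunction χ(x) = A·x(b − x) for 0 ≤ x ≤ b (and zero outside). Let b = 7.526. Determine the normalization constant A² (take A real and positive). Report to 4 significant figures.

A^2 ≈ 0.001243

We need A² ∫|f|² dx = 1, taking the integral from 0 to b.
Expanding the polynomial and integrating term by term, ∫|χ|² dx = A²·(b^5/30).
Hence A² = 1/[b^5/30].
With b = 7.526: A² = 0.0012425 and A = 0.035249.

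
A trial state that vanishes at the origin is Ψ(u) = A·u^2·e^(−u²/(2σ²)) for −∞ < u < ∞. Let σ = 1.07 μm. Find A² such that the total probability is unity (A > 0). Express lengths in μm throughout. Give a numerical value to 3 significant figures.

A^2 ≈ 0.536 μm^(-5)

Normalization requires ∫|Ψ|² du = 1, integrated from −∞ to ∞.
With ∫_{−∞}^{∞} u^(2m) e^(−αu²) du = (2m−1)!!·√π / (2^m α^(m+1/2)), with Ψ = A·u^2·e^(−u²/(2σ²)), the integral evaluates to A²·[3·√(π)·σ^5/4].
So A² = (3·√(π)·σ^5/4)^(−1).
Substituting σ = 1.07 gives A² = 0.5363, so A = 0.7324.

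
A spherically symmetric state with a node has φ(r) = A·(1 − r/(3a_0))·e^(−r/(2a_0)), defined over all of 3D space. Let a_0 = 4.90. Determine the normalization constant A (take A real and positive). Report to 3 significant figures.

A ≈ 0.0319

We need A² ∫|f|² 4πr² dr = 1, taking the integral from 0 to ∞.
(Spherical symmetry: dV = 4πr² dr.)
Recall ∫₀^∞ r^m e^(−r/β) dr = m!·β^(m+1), the integral (without the A² prefactor) comes out to 8·π·a_0^3/3.
Hence A² = 1/[8·π·a_0^3/3].
Substituting a_0 = 4.90 gives A² = 0.001015, so A = 0.03185.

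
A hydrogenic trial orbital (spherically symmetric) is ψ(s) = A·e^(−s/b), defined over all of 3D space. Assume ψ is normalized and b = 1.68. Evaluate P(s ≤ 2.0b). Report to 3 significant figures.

P ≈ 0.762

With dV = 4πs²ds, the probability is ∫|ψ|² dV over s ≤ 2.0b.
The full normalization integral is A²·[π·b^3] = 1, fixing A².
Let u = s/b; then A², 4π and the length scale all cancel, so P = ∫_{0}^{2.0} u^2·e^(-2·u) du ÷ ∫_{0}^{∞} u^2·e^(-2·u) du.
An antiderivative of u^2·e^(-2·u) is -(2·u^2 + 2·u + 1)·e^(-2·u)/4; evaluating from 0 to 2.0 gives 1/4 - 13·e^(-4)/4, while the full integral is 1/4.
This evaluates to P = 0.7619.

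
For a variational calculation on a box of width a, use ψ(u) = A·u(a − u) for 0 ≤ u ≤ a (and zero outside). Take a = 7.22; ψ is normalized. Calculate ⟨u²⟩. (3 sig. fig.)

⟨u^2⟩ ≈ 14.9

By definition ⟨u²⟩ = ∫ u^2 |ψ(u)|² du.
Expanding the polynomial and integrating term by term, evaluating both integrals, ⟨u²⟩ = 2·a^2/7.
Putting a = 7.22 gives 14.89.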